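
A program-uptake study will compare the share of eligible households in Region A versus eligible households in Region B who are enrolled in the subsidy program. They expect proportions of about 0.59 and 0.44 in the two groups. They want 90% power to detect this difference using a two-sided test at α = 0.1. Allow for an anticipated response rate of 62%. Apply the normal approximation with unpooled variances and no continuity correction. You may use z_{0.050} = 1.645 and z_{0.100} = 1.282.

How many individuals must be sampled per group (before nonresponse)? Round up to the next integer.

n = (z_{α/2} + z_β)² · [p₁(1−p₁) + p₂(1−p₂)] / (p₁ − p₂)²
  = (1.645 + 1.282)² · (0.59·0.41 + 0.44·0.56) / (0.15)²
  = (2.927)² · (0.2419 + 0.2464) / 0.0225
  = 8.5673 · 0.4883 / 0.0225
  = 185.93
Adjust for 62% response: 185.93 / 0.62 = 299.89.
Round up → n = 300 per group.

n = 300 per group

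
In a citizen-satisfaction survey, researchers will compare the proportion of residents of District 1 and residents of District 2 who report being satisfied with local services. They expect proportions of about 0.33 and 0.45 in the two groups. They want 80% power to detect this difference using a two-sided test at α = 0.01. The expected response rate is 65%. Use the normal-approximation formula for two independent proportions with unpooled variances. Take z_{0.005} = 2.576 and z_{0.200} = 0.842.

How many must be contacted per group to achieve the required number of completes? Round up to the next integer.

n = (z_{α/2} + z_β)² · [p₁(1−p₁) + p₂(1−p₂)] / (p₁ − p₂)²
  = (2.576 + 0.842)² · (0.33·0.67 + 0.45·0.55) / (-0.12)²
  = (3.418)² · (0.2211 + 0.2475) / 0.0144
  = 11.6827 · 0.4686 / 0.0144
  = 380.18
Adjust for 65% response: 380.18 / 0.65 = 584.89.
Round up → n = 585 per group.

n = 585 per group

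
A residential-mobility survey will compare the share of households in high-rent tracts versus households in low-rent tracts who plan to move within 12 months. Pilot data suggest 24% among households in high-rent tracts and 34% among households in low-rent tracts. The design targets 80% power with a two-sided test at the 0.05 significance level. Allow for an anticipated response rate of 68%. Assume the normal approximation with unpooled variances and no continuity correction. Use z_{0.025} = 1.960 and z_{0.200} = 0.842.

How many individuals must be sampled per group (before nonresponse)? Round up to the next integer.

n = 470 per group

n = (z_{α/2} + z_β)² · [p₁(1−p₁) + p₂(1−p₂)] / (p₁ − p₂)²
  = (1.960 + 0.842)² · (0.24·0.76 + 0.34·0.66) / (-0.10)²
  = (2.802)² · (0.1824 + 0.2244) / 0.0100
  = 7.8512 · 0.4068 / 0.0100
  = 319.39
Adjust for 68% response: 319.39 / 0.68 = 469.69.
Round up → n = 470 per group.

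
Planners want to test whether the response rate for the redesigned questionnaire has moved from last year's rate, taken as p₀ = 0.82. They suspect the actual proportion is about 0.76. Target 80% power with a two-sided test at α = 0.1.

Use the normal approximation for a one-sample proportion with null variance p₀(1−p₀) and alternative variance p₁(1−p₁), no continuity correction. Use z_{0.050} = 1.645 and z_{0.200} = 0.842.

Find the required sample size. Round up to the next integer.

n = [z_{α/2}·√(p₀q₀) + z_β·√(p₁q₁)]² / (p₁ − p₀)²
  = [1.645·√(0.82·0.18) + 0.842·√(0.76·0.24)]² / (-0.06)²
  = [1.645·0.3842 + 0.842·0.4271]² / 0.0036
  = [0.9916]² / 0.0036
  = 273.13
Round up → n = 274.

n = 274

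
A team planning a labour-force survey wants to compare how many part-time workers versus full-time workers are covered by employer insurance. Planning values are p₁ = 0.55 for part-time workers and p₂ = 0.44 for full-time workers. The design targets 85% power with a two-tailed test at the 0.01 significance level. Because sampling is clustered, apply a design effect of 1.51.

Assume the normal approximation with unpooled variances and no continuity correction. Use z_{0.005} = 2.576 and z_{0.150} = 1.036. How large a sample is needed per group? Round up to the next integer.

n = (z_{α/2} + z_β)² · [p₁(1−p₁) + p₂(1−p₂)] / (p₁ − p₂)²
  = (2.576 + 1.036)² · (0.55·0.45 + 0.44·0.56) / (0.11)²
  = (3.612)² · (0.2475 + 0.2464) / 0.0121
  = 13.0465 · 0.4939 / 0.0121
  = 532.54
Design effect: 1.51 × 532.54 = 804.13.
Round up → n = 805 per group.

n = 805 per group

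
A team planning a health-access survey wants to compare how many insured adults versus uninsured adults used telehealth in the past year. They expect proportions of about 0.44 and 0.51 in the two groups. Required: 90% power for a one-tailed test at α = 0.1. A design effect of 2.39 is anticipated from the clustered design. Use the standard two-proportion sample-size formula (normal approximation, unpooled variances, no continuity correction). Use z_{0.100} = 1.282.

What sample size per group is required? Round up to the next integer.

n = 1592 per group

n = (z_α + z_β)² · [p₁(1−p₁) + p₂(1−p₂)] / (p₁ − p₂)²
  = (1.282 + 1.282)² · (0.44·0.56 + 0.51·0.49) / (-0.07)²
  = (2.564)² · (0.2464 + 0.2499) / 0.0049
  = 6.5741 · 0.4963 / 0.0049
  = 665.86
Design effect: 2.39 × 665.86 = 1591.41.
Round up → n = 1592 per group.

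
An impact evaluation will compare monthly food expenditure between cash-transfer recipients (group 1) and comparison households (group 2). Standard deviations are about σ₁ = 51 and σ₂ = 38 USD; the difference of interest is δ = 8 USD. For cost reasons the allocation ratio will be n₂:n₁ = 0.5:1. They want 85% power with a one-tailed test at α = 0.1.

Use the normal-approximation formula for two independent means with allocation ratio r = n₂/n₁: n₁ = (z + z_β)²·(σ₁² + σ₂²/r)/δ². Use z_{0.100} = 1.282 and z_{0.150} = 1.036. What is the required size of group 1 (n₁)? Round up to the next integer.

n₁ = 461

n₁ = (z_α + z_β)² · (σ₁² + σ₂²/r) / δ²
   = (1.282 + 1.036)² · (51² + 38²/0.5) / 8²
   = 5.3731 · (2601 + 2888) / 64
   = 5.3731 · 5489 / 64
   = 460.83
Round up → n₁ = 461; n₂ = r·n₁ = 0.5 × 461 = 231.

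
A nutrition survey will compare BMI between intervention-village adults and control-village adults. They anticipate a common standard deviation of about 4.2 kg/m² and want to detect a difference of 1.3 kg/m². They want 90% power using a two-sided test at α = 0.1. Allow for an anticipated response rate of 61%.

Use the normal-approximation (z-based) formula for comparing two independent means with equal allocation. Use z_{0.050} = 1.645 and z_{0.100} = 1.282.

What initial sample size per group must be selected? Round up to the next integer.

n = 294 per group

n = (z_{α/2} + z_β)² · (σ₁² + σ₂²) / δ²
  = (1.645 + 1.282)² · (2·4.2² = 35.28) / 1.3²
  = 8.5673 · 35.28 / 1.69
  = 178.85
Adjust for 61% response: 178.85 / 0.61 = 293.20.
Round up → n = 294 per group.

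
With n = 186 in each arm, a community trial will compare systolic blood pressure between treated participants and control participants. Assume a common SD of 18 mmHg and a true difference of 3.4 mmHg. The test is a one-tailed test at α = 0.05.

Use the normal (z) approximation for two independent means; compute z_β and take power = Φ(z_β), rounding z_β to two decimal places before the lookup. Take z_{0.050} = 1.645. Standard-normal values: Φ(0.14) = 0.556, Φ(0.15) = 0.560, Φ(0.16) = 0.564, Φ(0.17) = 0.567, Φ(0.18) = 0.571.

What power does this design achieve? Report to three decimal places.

z_β = δ·√(n/(σ₁²+σ₂²)) − z_α
    = 3.4 · √(186/648) − 1.645
    = 3.4 · 0.53576 − 1.645
    = 1.8216 − 1.645 = 0.1766 → 0.18
Power = Φ(0.18) = 0.571.

Power ≈ 0.571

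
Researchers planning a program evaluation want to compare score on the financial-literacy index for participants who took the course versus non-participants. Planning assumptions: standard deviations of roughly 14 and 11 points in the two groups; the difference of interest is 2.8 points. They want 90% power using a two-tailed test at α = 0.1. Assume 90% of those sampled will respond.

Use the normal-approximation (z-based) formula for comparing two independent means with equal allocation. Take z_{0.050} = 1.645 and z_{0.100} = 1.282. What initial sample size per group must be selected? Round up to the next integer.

n = (z_{α/2} + z_β)² · (σ₁² + σ₂²) / δ²
  = (1.645 + 1.282)² · (14² + 11² = 317) / 2.8²
  = 8.5673 · 317 / 7.84
  = 346.41
Adjust for 90% response: 346.41 / 0.90 = 384.90.
Round up → n = 385 per group.

n = 385 per group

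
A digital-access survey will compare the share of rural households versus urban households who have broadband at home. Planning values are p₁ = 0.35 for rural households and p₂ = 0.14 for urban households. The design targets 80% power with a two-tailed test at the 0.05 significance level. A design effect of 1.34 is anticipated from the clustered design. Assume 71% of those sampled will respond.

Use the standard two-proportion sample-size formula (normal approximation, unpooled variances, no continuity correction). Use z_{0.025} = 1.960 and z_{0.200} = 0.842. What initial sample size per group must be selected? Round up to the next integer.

n = 117 per group

n = (z_{α/2} + z_β)² · [p₁(1−p₁) + p₂(1−p₂)] / (p₁ − p₂)²
  = (1.960 + 0.842)² · (0.35·0.65 + 0.14·0.86) / (0.21)²
  = (2.802)² · (0.2275 + 0.1204) / 0.0441
  = 7.8512 · 0.3479 / 0.0441
  = 61.94
Design effect: 1.34 × 61.94 = 83.00.
Adjust for 71% response: 83.00 / 0.71 = 116.90.
Round up → n = 117 per group.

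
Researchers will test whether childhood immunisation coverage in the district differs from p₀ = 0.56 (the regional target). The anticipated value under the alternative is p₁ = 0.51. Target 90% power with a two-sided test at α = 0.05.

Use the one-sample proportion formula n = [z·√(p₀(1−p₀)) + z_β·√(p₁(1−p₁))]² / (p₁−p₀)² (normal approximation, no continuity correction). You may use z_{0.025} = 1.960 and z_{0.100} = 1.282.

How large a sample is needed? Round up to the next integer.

n = [z_{α/2}·√(p₀q₀) + z_β·√(p₁q₁)]² / (p₁ − p₀)²
  = [1.960·√(0.56·0.44) + 1.282·√(0.51·0.49)]² / (-0.05)²
  = [1.960·0.4964 + 1.282·0.4999]² / 0.0025
  = [1.6138]² / 0.0025
  = 1041.73
Round up → n = 1042.

n = 1042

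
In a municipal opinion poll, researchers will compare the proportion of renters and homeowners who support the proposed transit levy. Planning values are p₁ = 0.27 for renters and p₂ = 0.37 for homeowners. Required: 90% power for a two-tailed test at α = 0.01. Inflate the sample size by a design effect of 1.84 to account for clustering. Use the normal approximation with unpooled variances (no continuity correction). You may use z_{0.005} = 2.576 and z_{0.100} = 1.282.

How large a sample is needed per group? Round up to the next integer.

n = (z_{α/2} + z_β)² · [p₁(1−p₁) + p₂(1−p₂)] / (p₁ − p₂)²
  = (2.576 + 1.282)² · (0.27·0.73 + 0.37·0.63) / (-0.10)²
  = (3.858)² · (0.1971 + 0.2331) / 0.0100
  = 14.8842 · 0.4302 / 0.0100
  = 640.32
Design effect: 1.84 × 640.32 = 1178.18.
Round up → n = 1179 per group.

n = 1179 per group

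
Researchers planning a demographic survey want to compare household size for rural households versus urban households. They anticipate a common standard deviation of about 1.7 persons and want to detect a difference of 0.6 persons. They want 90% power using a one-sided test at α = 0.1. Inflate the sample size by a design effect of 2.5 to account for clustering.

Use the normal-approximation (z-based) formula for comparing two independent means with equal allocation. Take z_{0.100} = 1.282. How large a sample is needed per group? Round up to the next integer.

n = 264 per group

n = (z_α + z_β)² · (σ₁² + σ₂²) / δ²
  = (1.282 + 1.282)² · (2·1.7² = 5.78) / 0.6²
  = 6.5741 · 5.78 / 0.36
  = 105.55
Design effect: 2.5 × 105.55 = 263.88.
Round up → n = 264 per group.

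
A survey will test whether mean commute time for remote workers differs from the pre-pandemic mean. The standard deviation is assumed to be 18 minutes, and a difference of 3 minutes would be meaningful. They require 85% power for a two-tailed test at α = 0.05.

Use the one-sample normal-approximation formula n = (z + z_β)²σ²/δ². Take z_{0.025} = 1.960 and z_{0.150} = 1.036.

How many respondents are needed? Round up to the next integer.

n = 324

n = (z_{α/2} + z_β)² · σ² / δ²
  = (1.960 + 1.036)² · 18² / 3²
  = 8.9760 · 324 / 9
  = 323.14
Round up → n = 324.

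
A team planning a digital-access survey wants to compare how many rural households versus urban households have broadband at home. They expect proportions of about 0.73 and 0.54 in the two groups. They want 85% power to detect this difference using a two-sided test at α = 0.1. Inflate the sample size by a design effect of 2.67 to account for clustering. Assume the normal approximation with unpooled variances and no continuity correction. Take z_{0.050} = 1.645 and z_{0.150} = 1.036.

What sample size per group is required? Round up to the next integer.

n = (z_{α/2} + z_β)² · [p₁(1−p₁) + p₂(1−p₂)] / (p₁ − p₂)²
  = (1.645 + 1.036)² · (0.73·0.27 + 0.54·0.46) / (0.19)²
  = (2.681)² · (0.1971 + 0.2484) / 0.0361
  = 7.1878 · 0.4455 / 0.0361
  = 88.70
Design effect: 2.67 × 88.70 = 236.83.
Round up → n = 237 per group.

n = 237 per group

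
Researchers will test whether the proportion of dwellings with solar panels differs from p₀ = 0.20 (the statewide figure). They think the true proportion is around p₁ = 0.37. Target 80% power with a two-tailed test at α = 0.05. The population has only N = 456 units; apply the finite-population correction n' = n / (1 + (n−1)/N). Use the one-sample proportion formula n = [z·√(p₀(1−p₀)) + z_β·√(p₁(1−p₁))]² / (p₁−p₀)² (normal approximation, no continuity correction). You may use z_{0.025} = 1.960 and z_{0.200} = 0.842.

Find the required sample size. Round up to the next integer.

n = [z_{α/2}·√(p₀q₀) + z_β·√(p₁q₁)]² / (p₁ − p₀)²
  = [1.960·√(0.20·0.80) + 0.842·√(0.37·0.63)]² / (0.17)²
  = [1.960·0.4000 + 0.842·0.4828]² / 0.0289
  = [1.1905]² / 0.0289
  = 49.04
Finite-population correction (N = 456): 49.04 / (1 + (49.04 − 1)/456) = 44.37.
Round up → n = 45.

n = 45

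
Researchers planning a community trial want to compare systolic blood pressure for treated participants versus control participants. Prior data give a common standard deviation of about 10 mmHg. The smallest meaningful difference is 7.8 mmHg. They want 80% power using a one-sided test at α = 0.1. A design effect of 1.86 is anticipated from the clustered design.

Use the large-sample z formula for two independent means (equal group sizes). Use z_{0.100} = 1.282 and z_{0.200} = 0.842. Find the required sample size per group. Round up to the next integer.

n = (z_α + z_β)² · (σ₁² + σ₂²) / δ²
  = (1.282 + 0.842)² · (2·10² = 200) / 7.8²
  = 4.5114 · 200 / 60.84
  = 14.83
Design effect: 1.86 × 14.83 = 27.58.
Round up → n = 28 per group.

n = 28 per group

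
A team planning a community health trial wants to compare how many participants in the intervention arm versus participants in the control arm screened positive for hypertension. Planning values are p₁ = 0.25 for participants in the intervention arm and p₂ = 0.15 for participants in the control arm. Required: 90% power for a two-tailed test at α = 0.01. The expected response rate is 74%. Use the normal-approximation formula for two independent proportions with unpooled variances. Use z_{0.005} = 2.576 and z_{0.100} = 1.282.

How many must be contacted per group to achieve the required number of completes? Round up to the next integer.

n = 634 per group

n = (z_{α/2} + z_β)² · [p₁(1−p₁) + p₂(1−p₂)] / (p₁ − p₂)²
  = (2.576 + 1.282)² · (0.25·0.75 + 0.15·0.85) / (0.10)²
  = (3.858)² · (0.1875 + 0.1275) / 0.0100
  = 14.8842 · 0.3150 / 0.0100
  = 468.85
Adjust for 74% response: 468.85 / 0.74 = 633.58.
Round up → n = 634 per group.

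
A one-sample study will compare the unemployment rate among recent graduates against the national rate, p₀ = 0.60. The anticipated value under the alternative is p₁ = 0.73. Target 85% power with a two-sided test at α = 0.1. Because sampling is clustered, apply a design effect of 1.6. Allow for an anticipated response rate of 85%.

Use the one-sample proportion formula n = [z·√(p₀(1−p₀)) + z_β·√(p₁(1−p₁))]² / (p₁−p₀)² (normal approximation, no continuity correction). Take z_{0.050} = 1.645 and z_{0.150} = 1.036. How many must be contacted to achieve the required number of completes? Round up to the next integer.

n = 179

n = [z_{α/2}·√(p₀q₀) + z_β·√(p₁q₁)]² / (p₁ − p₀)²
  = [1.645·√(0.60·0.40) + 1.036·√(0.73·0.27)]² / (0.13)²
  = [1.645·0.4899 + 1.036·0.4440]² / 0.0169
  = [1.2658]² / 0.0169
  = 94.81
Design effect: 1.6 × 94.81 = 151.70.
Adjust for 85% response: 151.70 / 0.85 = 178.47.
Round up → n = 179.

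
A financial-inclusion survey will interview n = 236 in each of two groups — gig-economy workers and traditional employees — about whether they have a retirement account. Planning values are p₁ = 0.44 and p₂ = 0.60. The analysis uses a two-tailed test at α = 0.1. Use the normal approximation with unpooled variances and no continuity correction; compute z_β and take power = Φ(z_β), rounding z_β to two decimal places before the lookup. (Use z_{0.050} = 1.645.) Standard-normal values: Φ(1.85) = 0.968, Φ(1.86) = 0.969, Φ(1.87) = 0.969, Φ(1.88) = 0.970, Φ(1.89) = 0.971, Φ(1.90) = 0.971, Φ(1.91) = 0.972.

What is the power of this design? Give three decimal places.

Power ≈ 0.970

z_β = |p₁−p₂|·√(n/[p₁q₁+p₂q₂]) − z_{α/2}
    = 0.16 · √(236/0.4864) − 1.645
    = 0.16 · 22.0272 − 1.645
    = 3.5244 − 1.645 = 1.8794 → 1.88
Power = Φ(1.88) = 0.970.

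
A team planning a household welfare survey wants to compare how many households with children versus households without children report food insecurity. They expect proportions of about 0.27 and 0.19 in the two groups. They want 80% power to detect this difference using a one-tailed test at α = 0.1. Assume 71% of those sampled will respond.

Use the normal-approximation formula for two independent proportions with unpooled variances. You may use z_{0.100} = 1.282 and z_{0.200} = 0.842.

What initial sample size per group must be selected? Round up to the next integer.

n = 349 per group

n = (z_α + z_β)² · [p₁(1−p₁) + p₂(1−p₂)] / (p₁ − p₂)²
  = (1.282 + 0.842)² · (0.27·0.73 + 0.19·0.81) / (0.08)²
  = (2.124)² · (0.1971 + 0.1539) / 0.0064
  = 4.5114 · 0.3510 / 0.0064
  = 247.42
Adjust for 71% response: 247.42 / 0.71 = 348.48.
Round up → n = 349 per group.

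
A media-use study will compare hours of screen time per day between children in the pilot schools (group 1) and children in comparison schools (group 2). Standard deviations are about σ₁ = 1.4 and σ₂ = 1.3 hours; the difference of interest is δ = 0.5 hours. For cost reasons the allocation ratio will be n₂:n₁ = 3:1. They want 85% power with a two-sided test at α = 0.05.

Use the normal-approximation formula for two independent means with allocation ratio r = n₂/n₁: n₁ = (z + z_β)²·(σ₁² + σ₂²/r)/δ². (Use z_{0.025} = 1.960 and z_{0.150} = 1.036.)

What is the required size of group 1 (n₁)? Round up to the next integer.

n₁ = 91

n₁ = (z_{α/2} + z_β)² · (σ₁² + σ₂²/r) / δ²
   = (1.960 + 1.036)² · (1.4² + 1.3²/3) / 0.5²
   = 8.9760 · (1.96 + 0.56333) / 0.25
   = 8.9760 · 2.5233 / 0.25
   = 90.60
Round up → n₁ = 91; n₂ = r·n₁ = 3 × 91 = 273.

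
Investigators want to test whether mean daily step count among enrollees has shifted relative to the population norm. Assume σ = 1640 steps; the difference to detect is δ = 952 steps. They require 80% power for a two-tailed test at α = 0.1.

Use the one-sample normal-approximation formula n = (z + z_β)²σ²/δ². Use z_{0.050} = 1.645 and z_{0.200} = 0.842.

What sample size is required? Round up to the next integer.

n = (z_{α/2} + z_β)² · σ² / δ²
  = (1.645 + 0.842)² · 1640² / 952²
  = 6.1852 · 2689600 / 906304
  = 18.36
Round up → n = 19.

n = 19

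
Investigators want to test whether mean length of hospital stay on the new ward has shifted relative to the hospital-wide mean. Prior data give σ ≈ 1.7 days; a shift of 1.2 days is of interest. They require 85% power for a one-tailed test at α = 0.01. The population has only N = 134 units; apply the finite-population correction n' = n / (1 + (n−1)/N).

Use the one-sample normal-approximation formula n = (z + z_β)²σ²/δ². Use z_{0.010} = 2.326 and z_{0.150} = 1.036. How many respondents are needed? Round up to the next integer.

n = (z_α + z_β)² · σ² / δ²
  = (2.326 + 1.036)² · 1.7² / 1.2²
  = 11.3030 · 2.89 / 1.44
  = 22.68
Finite-population correction (N = 134): 22.68 / (1 + (22.68 − 1)/134) = 19.52.
Round up → n = 20.

n = 20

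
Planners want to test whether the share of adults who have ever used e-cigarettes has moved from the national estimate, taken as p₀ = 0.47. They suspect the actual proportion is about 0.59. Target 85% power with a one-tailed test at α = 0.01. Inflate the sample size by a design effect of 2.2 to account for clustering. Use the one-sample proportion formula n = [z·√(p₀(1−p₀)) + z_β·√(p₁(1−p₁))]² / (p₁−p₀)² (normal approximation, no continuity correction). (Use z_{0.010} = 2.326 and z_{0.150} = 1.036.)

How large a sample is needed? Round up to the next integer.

n = 427

n = [z_α·√(p₀q₀) + z_β·√(p₁q₁)]² / (p₁ − p₀)²
  = [2.326·√(0.47·0.53) + 1.036·√(0.59·0.41)]² / (0.12)²
  = [2.326·0.4991 + 1.036·0.4918]² / 0.0144
  = [1.6704]² / 0.0144
  = 193.78
Design effect: 2.2 × 193.78 = 426.31.
Round up → n = 427.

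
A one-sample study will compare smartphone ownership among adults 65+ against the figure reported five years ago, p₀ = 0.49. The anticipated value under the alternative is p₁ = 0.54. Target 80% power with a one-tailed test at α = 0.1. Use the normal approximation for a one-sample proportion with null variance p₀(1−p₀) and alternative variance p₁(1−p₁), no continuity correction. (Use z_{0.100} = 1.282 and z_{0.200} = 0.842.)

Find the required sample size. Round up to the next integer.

n = 450

n = [z_α·√(p₀q₀) + z_β·√(p₁q₁)]² / (p₁ − p₀)²
  = [1.282·√(0.49·0.51) + 0.842·√(0.54·0.46)]² / (0.05)²
  = [1.282·0.4999 + 0.842·0.4984]² / 0.0025
  = [1.0605]² / 0.0025
  = 449.88
Round up → n = 450.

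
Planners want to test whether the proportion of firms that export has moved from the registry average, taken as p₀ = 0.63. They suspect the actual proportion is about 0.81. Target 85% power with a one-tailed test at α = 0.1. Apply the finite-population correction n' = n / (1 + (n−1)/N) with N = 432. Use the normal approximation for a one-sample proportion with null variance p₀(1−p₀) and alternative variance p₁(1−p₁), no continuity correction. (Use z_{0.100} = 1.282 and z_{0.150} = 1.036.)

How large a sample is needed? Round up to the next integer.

n = [z_α·√(p₀q₀) + z_β·√(p₁q₁)]² / (p₁ − p₀)²
  = [1.282·√(0.63·0.37) + 1.036·√(0.81·0.19)]² / (0.18)²
  = [1.282·0.4828 + 1.036·0.3923]² / 0.0324
  = [1.0254]² / 0.0324
  = 32.45
Finite-population correction (N = 432): 32.45 / (1 + (32.45 − 1)/432) = 30.25.
Round up → n = 31.

n = 31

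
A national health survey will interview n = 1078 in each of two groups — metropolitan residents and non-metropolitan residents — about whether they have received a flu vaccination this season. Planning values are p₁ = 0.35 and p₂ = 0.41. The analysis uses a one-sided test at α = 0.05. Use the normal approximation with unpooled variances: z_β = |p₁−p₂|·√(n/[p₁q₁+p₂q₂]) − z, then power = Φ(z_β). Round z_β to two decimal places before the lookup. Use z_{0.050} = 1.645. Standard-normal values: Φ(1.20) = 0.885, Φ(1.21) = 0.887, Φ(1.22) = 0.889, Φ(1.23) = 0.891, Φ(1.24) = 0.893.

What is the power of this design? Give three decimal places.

Power ≈ 0.891

z_β = |p₁−p₂|·√(n/[p₁q₁+p₂q₂]) − z_α
    = 0.06 · √(1078/0.4694) − 1.645
    = 0.06 · 47.9223 − 1.645
    = 2.8753 − 1.645 = 1.2303 → 1.23
Power = Φ(1.23) = 0.891.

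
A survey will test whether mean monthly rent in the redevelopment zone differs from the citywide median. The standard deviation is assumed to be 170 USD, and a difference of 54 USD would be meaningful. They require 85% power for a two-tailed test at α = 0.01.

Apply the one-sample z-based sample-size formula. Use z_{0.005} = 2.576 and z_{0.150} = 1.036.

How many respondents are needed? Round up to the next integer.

n = (z_{α/2} + z_β)² · σ² / δ²
  = (2.576 + 1.036)² · 170² / 54²
  = 13.0465 · 28900 / 2916
  = 129.30
Round up → n = 130.

n = 130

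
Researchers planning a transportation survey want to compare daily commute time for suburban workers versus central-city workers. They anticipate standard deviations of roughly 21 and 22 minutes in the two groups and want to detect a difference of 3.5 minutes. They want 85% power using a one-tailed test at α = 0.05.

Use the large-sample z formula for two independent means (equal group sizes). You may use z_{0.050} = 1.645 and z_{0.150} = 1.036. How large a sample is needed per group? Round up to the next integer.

n = 543 per group

n = (z_α + z_β)² · (σ₁² + σ₂²) / δ²
  = (1.645 + 1.036)² · (21² + 22² = 925) / 3.5²
  = 7.1878 · 925 / 12.25
  = 542.75
Round up → n = 543 per group.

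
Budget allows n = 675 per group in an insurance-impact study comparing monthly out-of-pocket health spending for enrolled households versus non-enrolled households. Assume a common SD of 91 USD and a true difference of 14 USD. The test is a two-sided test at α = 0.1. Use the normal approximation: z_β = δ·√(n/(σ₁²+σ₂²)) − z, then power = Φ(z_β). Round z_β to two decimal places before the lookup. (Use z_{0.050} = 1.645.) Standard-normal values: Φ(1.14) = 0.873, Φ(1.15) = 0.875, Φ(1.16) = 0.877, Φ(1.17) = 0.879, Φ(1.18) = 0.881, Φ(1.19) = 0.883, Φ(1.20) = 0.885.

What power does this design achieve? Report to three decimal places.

Power ≈ 0.881

z_β = δ·√(n/(σ₁²+σ₂²)) − z_{α/2}
    = 14 · √(675/16562) − 1.645
    = 14 · 0.20188 − 1.645
    = 2.8263 − 1.645 = 1.1813 → 1.18
Power = Φ(1.18) = 0.881.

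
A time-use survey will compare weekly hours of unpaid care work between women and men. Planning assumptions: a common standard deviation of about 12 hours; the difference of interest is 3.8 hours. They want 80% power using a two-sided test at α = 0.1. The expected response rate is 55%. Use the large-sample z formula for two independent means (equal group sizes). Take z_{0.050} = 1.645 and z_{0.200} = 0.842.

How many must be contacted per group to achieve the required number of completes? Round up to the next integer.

n = (z_{α/2} + z_β)² · (σ₁² + σ₂²) / δ²
  = (1.645 + 0.842)² · (2·12² = 288) / 3.8²
  = 6.1852 · 288 / 14.44
  = 123.36
Adjust for 55% response: 123.36 / 0.55 = 224.29.
Round up → n = 225 per group.

n = 225 per group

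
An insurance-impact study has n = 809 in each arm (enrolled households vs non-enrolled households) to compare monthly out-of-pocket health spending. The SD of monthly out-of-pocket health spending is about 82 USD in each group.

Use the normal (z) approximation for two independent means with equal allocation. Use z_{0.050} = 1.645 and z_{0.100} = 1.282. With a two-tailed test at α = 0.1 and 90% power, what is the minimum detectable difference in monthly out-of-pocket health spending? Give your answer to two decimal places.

δ = (z_{α/2} + z_β) · √((σ₁²+σ₂²)/n)
  = (1.645 + 1.282) · √(13448/809)
  = 2.927 · √16.623
  = 2.927 · 4.0771
  = 11.9338

Minimum detectable difference ≈ 11.93 USD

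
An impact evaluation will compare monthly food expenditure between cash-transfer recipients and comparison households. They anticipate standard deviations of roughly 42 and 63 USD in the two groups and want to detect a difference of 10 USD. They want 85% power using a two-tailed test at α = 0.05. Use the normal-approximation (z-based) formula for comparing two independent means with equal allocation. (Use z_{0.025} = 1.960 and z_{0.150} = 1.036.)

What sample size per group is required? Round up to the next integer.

n = (z_{α/2} + z_β)² · (σ₁² + σ₂²) / δ²
  = (1.960 + 1.036)² · (42² + 63² = 5733) / 10²
  = 8.9760 · 5733 / 100
  = 514.59
Round up → n = 515 per group.

n = 515 per group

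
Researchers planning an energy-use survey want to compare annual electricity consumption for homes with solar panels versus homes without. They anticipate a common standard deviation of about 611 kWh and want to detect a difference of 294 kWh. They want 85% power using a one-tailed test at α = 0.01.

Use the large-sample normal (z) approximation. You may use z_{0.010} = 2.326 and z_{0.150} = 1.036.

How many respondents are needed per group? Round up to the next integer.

n = 98 per group

n = (z_α + z_β)² · (σ₁² + σ₂²) / δ²
  = (2.326 + 1.036)² · (2·611² = 746642) / 294²
  = 11.3030 · 746642 / 86436
  = 97.64
Round up → n = 98 per group.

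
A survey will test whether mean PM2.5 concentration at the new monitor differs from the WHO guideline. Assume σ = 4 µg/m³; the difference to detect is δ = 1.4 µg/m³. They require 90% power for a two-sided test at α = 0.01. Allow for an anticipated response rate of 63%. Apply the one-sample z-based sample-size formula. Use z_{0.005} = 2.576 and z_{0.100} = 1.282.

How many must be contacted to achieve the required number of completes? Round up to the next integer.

n = (z_{α/2} + z_β)² · σ² / δ²
  = (2.576 + 1.282)² · 4² / 1.4²
  = 14.8842 · 16 / 1.96
  = 121.50
Adjust for 63% response: 121.50 / 0.63 = 192.86.
Round up → n = 193.

n = 193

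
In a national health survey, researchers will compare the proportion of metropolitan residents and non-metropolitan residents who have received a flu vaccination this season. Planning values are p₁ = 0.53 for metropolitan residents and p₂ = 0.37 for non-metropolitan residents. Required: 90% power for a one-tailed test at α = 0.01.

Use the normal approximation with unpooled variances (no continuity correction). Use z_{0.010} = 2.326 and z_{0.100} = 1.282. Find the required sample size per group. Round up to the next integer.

n = 246 per group

n = (z_α + z_β)² · [p₁(1−p₁) + p₂(1−p₂)] / (p₁ − p₂)²
  = (2.326 + 1.282)² · (0.53·0.47 + 0.37·0.63) / (0.16)²
  = (3.608)² · (0.2491 + 0.2331) / 0.0256
  = 13.0177 · 0.4822 / 0.0256
  = 245.20
Round up → n = 246 per group.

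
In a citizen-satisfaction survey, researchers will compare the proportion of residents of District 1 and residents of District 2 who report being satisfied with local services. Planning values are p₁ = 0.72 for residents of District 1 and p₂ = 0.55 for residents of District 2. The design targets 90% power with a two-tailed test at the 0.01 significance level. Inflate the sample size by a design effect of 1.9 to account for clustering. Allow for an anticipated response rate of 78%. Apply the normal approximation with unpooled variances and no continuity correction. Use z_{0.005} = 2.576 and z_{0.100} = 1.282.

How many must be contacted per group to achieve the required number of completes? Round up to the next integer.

n = 564 per group

n = (z_{α/2} + z_β)² · [p₁(1−p₁) + p₂(1−p₂)] / (p₁ − p₂)²
  = (2.576 + 1.282)² · (0.72·0.28 + 0.55·0.45) / (0.17)²
  = (3.858)² · (0.2016 + 0.2475) / 0.0289
  = 14.8842 · 0.4491 / 0.0289
  = 231.30
Design effect: 1.9 × 231.30 = 439.46.
Adjust for 78% response: 439.46 / 0.78 = 563.42.
Round up → n = 564 per group.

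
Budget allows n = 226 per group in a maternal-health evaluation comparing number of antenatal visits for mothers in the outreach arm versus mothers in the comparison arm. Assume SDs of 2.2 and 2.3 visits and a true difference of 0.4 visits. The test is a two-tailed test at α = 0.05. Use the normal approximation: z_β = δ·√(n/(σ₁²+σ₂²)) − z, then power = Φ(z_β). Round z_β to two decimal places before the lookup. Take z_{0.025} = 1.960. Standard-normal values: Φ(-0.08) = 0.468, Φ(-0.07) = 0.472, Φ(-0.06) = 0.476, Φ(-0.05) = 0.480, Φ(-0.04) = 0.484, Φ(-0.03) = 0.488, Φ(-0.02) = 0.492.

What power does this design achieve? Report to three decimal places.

Power ≈ 0.472

z_β = δ·√(n/(σ₁²+σ₂²)) − z_{α/2}
    = 0.4 · √(226/10.13) − 1.960
    = 0.4 · 4.72334 − 1.960
    = 1.8893 − 1.960 = -0.0707 → -0.07
Power = Φ(-0.07) = 0.472.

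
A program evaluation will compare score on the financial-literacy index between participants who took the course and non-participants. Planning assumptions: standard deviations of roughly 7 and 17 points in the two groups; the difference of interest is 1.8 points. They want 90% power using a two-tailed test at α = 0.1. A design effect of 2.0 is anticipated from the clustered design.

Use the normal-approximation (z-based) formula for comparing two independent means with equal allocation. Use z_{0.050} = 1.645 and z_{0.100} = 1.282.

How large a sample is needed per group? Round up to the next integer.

n = (z_{α/2} + z_β)² · (σ₁² + σ₂²) / δ²
  = (1.645 + 1.282)² · (7² + 17² = 338) / 1.8²
  = 8.5673 · 338 / 3.24
  = 893.75
Design effect: 2.0 × 893.75 = 1787.50.
Round up → n = 1788 per group.

n = 1788 per group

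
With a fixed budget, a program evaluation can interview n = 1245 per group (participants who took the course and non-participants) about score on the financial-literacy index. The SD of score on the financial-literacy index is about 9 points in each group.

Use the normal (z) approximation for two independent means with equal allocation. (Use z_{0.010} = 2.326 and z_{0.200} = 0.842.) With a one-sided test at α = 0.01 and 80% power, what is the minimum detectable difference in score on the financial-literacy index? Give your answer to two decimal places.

δ = (z_α + z_β) · √((σ₁²+σ₂²)/n)
  = (2.326 + 0.842) · √(162/1245)
  = 3.168 · √0.13012
  = 3.168 · 0.3607
  = 1.1428

Minimum detectable difference ≈ 1.14 points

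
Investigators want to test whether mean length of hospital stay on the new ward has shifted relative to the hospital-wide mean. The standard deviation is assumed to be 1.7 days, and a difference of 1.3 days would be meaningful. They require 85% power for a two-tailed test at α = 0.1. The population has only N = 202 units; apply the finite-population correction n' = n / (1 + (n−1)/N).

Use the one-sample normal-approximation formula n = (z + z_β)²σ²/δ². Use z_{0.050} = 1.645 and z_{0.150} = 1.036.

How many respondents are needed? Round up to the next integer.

n = (z_{α/2} + z_β)² · σ² / δ²
  = (1.645 + 1.036)² · 1.7² / 1.3²
  = 7.1878 · 2.89 / 1.69
  = 12.29
Finite-population correction (N = 202): 12.29 / (1 + (12.29 − 1)/202) = 11.64.
Round up → n = 12.

n = 12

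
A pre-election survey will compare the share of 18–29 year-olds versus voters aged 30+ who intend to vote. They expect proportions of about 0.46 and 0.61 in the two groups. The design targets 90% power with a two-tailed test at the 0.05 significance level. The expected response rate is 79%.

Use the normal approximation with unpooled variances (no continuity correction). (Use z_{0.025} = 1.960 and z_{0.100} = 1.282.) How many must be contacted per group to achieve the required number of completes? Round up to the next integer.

n = 288 per group

n = (z_{α/2} + z_β)² · [p₁(1−p₁) + p₂(1−p₂)] / (p₁ − p₂)²
  = (1.960 + 1.282)² · (0.46·0.54 + 0.61·0.39) / (-0.15)²
  = (3.242)² · (0.2484 + 0.2379) / 0.0225
  = 10.5106 · 0.4863 / 0.0225
  = 227.17
Adjust for 79% response: 227.17 / 0.79 = 287.55.
Round up → n = 288 per group.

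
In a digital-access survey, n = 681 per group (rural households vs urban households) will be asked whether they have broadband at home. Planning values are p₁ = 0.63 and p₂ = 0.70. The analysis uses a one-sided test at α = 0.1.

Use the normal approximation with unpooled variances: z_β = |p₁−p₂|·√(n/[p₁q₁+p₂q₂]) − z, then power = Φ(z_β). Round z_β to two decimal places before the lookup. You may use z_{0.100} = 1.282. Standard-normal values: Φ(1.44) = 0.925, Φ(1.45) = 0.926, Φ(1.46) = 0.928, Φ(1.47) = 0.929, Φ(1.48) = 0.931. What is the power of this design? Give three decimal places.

Power ≈ 0.928

z_β = |p₁−p₂|·√(n/[p₁q₁+p₂q₂]) − z_α
    = 0.07 · √(681/0.4431) − 1.282
    = 0.07 · 39.2033 − 1.282
    = 2.7442 − 1.282 = 1.4622 → 1.46
Power = Φ(1.46) = 0.928.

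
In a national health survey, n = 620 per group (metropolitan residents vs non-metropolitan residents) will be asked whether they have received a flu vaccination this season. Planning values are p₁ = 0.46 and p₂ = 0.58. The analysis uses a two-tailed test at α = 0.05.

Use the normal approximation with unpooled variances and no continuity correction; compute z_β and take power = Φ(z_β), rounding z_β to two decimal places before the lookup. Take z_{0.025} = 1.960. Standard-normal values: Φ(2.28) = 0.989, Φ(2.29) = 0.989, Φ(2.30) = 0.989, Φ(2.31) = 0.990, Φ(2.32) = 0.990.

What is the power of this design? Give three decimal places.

Power ≈ 0.989

z_β = |p₁−p₂|·√(n/[p₁q₁+p₂q₂]) − z_{α/2}
    = 0.12 · √(620/0.4920) − 1.960
    = 0.12 · 35.4988 − 1.960
    = 4.2599 − 1.960 = 2.2999 → 2.30
Power = Φ(2.30) = 0.989.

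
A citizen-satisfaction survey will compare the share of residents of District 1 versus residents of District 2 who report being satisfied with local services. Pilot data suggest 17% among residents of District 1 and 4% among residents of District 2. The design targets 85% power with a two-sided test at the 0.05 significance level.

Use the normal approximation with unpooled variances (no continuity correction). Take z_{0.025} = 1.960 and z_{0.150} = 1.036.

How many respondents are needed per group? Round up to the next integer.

n = 96 per group

n = (z_{α/2} + z_β)² · [p₁(1−p₁) + p₂(1−p₂)] / (p₁ − p₂)²
  = (1.960 + 1.036)² · (0.17·0.83 + 0.04·0.96) / (0.13)²
  = (2.996)² · (0.1411 + 0.0384) / 0.0169
  = 8.9760 · 0.1795 / 0.0169
  = 95.34
Round up → n = 96 per group.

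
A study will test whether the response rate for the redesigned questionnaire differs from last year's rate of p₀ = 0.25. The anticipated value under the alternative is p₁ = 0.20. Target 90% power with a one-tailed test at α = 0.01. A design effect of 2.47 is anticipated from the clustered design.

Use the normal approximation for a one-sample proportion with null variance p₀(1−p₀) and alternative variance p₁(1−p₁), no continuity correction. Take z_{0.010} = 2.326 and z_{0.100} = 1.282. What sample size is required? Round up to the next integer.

n = [z_α·√(p₀q₀) + z_β·√(p₁q₁)]² / (p₁ − p₀)²
  = [2.326·√(0.25·0.75) + 1.282·√(0.20·0.80)]² / (-0.05)²
  = [2.326·0.4330 + 1.282·0.4000]² / 0.0025
  = [1.5200]² / 0.0025
  = 924.14
Design effect: 2.47 × 924.14 = 2282.64.
Round up → n = 2283.

n = 2283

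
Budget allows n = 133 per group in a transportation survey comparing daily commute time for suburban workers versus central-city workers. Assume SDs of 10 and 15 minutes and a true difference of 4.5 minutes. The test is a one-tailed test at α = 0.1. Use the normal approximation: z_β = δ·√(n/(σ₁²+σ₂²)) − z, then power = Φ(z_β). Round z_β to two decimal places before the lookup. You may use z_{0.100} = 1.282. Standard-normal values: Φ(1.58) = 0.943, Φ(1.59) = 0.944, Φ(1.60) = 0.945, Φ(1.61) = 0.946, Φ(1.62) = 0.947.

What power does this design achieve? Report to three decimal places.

z_β = δ·√(n/(σ₁²+σ₂²)) − z_α
    = 4.5 · √(133/325) − 1.282
    = 4.5 · 0.63971 − 1.282
    = 2.8787 − 1.282 = 1.5967 → 1.60
Power = Φ(1.60) = 0.945.

Power ≈ 0.945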